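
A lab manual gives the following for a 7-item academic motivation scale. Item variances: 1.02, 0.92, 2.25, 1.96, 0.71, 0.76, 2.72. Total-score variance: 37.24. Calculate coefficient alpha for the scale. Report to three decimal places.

α = 0.843

Σσᵢ² = 1.02 + 0.92 + 2.25 + 1.96 + 0.71 + 0.76 + 2.72 = 10.34
α = (k/(k−1))·(1 − Σσᵢ²/Var(T)) = (7/6)·(1 − 10.34/37.24) = 0.843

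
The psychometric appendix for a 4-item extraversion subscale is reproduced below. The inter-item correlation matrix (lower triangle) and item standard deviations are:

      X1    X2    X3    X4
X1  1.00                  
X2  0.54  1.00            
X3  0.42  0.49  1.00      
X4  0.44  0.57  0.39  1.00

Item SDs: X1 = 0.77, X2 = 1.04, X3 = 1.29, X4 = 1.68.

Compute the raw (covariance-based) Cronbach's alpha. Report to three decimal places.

Cronbach's alpha = 0.746

Σσ²ᵢ = 0.77² + 1.04² + 1.29² + 1.68² = 6.1610
Covariances σ_ij = r_ij · s_i · s_j:
  σ(X1,X2) = 0.54 × 0.77 × 1.04 = 0.4324
  σ(X1,X3) = 0.42 × 0.77 × 1.29 = 0.4172
  σ(X1,X4) = 0.44 × 0.77 × 1.68 = 0.5692
  σ(X2,X3) = 0.49 × 1.04 × 1.29 = 0.6574
  σ(X2,X4) = 0.57 × 1.04 × 1.68 = 0.9959
  σ(X3,X4) = 0.39 × 1.29 × 1.68 = 0.8452
σ²_T = Σσ²ᵢ + 2·Σσ_ij = 6.1610 + 2 × 3.9173 = 13.9956
α = (4/3)·(1 − 6.1610/13.9956) = 0.746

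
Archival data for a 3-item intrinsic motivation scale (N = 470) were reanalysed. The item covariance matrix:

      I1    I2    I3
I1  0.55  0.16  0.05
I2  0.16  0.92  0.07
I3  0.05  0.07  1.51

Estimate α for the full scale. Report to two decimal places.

α = 0.24

sum of item variances = 0.55 + 0.92 + 1.51 = 2.98
Sum of off-diagonal covariances = 0.28
σ²_T = 2.98 + 2 × 0.28 = 3.54
α = (k/(k−1))·(1 − sum of item variances/σ²_T) = (3/2)·(1 − 2.98/3.54) = 0.24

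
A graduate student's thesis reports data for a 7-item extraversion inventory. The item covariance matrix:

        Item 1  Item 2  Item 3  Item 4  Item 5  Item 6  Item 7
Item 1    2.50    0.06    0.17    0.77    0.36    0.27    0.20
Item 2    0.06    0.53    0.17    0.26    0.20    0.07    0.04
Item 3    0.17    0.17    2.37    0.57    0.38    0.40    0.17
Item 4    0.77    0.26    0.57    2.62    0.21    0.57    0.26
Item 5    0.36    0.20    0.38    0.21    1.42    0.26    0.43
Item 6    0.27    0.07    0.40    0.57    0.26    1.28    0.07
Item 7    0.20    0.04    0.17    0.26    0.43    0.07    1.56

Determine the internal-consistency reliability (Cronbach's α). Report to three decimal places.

sum of item variances = 2.50 + 0.53 + 2.37 + 2.62 + 1.42 + 1.28 + 1.56 = 12.28
Σ_{i<j} σ_ij = 5.89
Var(T) = 12.28 + 2 × 5.89 = 24.06
α = (k/(k−1))·(1 − sum of item variances/Var(T)) = (7/6)·(1 − 12.28/24.06) = 0.571

Cronbach's α = 0.571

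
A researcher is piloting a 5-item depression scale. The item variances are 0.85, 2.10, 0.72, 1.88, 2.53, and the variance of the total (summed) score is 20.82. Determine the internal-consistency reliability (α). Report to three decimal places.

α = 0.765

Σσᵢ² = 0.85 + 2.10 + 0.72 + 1.88 + 2.53 = 8.08
α = (k/(k−1))·(1 − Σσᵢ²/total variance) = (5/4)·(1 − 8.08/20.82) = 0.765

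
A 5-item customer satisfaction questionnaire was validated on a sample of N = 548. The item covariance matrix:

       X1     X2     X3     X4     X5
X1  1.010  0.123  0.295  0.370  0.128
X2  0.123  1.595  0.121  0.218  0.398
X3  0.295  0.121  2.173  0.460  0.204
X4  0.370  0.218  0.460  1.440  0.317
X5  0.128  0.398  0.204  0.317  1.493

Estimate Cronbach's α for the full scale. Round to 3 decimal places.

Σσᵢ² = 1.010 + 1.595 + 2.173 + 1.440 + 1.493 = 7.711
Sum of off-diagonal covariances = 2.634
total variance = 7.711 + 2 × 2.634 = 12.979
α = (k/(k−1))·(1 − Σσᵢ²/total variance) = (5/4)·(1 − 7.711/12.979) = 0.507

α = 0.507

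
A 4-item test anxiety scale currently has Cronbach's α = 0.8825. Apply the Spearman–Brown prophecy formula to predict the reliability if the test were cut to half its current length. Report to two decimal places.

Length factor m = 1/2
α' = m·α / (1 − (1−m)·α)
   = 1/2 × 0.8825 / (1 − (1 − 1/2) × 0.8825)
   = 0.4412 / 0.5588 = 0.79

predicted reliability = 0.79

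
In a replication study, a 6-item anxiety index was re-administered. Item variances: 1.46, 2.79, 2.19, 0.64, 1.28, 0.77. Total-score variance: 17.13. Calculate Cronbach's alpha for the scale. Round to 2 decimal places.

ΣVar(i) = 1.46 + 2.79 + 2.19 + 0.64 + 1.28 + 0.77 = 9.13
α = (k/(k−1))·(1 − ΣVar(i)/Var(T)) = (6/5)·(1 − 9.13/17.13) = 0.56

α = 0.56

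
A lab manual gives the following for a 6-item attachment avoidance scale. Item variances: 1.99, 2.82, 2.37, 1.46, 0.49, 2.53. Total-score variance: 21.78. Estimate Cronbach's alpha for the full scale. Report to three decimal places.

ΣVar(i) = 1.99 + 2.82 + 2.37 + 1.46 + 0.49 + 2.53 = 11.66
α = (k/(k−1))·(1 − ΣVar(i)/Var(T)) = (6/5)·(1 − 11.66/21.78) = 0.558

α = 0.558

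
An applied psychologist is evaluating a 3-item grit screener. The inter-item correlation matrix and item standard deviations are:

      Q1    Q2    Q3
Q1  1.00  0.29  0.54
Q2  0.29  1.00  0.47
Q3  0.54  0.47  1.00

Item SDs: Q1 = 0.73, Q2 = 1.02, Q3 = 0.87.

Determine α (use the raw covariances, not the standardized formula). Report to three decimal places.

α = 0.684

Σσ²ᵢ = 0.73² + 1.02² + 0.87² = 2.3302
Covariances σ_ij = r_ij · s_i · s_j:
  σ(Q1,Q2) = 0.29 × 0.73 × 1.02 = 0.2159
  σ(Q1,Q3) = 0.54 × 0.73 × 0.87 = 0.3430
  σ(Q2,Q3) = 0.47 × 1.02 × 0.87 = 0.4171
σ²_T = Σσ²ᵢ + 2·Σσ_ij = 2.3302 + 2 × 0.9760 = 4.2822
α = (3/2)·(1 − 2.3302/4.2822) = 0.684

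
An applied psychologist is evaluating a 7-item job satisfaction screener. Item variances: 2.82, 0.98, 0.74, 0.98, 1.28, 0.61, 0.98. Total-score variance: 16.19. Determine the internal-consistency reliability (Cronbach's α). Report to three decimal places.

Σσᵢ² = 2.82 + 0.98 + 0.74 + 0.98 + 1.28 + 0.61 + 0.98 = 8.39
α = (k/(k−1))·(1 − Σσᵢ²/σ²_total) = (7/6)·(1 − 8.39/16.19) = 0.562

α = 0.562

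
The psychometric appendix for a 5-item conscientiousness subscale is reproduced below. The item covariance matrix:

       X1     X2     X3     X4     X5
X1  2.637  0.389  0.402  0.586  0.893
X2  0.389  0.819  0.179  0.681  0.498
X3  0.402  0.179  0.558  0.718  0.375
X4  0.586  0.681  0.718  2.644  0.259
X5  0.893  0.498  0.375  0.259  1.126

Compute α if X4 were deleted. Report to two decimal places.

Remaining items: X1, X2, X3, X5 (k = 4).
Σσᵢ² = 2.637 + 0.819 + 0.558 + 1.126 = 5.140
σ²_T = 5.140 + 2 × 2.736 = 10.612
α (item deleted) = (4/3)·(1 − 5.140/10.612) = 0.69

α = 0.69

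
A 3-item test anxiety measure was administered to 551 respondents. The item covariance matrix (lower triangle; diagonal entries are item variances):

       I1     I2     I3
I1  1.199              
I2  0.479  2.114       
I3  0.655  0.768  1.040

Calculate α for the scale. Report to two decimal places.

α = 0.70

Σσᵢ² = 1.199 + 2.114 + 1.040 = 4.353
Sum of off-diagonal covariances = 1.902
σ²_T = 4.353 + 2 × 1.902 = 8.157
α = (k/(k−1))·(1 − Σσᵢ²/σ²_T) = (3/2)·(1 − 4.353/8.157) = 0.70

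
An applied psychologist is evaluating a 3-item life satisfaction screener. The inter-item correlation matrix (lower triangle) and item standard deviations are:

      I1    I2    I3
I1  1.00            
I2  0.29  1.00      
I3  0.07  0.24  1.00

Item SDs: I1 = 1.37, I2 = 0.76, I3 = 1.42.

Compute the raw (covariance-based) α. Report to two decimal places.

Σσ²ᵢ = 1.37² + 0.76² + 1.42² = 4.4709
Covariances σ_ij = r_ij · s_i · s_j:
  σ(I1,I2) = 0.29 × 1.37 × 0.76 = 0.3019
  σ(I1,I3) = 0.07 × 1.37 × 1.42 = 0.1362
  σ(I2,I3) = 0.24 × 0.76 × 1.42 = 0.2590
σ²_T = Σσ²ᵢ + 2·Σσ_ij = 4.4709 + 2 × 0.6971 = 5.8651
α = (3/2)·(1 − 4.4709/5.8651) = 0.36

α = 0.36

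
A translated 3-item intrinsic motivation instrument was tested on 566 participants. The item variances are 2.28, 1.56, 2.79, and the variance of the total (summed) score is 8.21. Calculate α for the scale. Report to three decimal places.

ΣVar(i) = 2.28 + 1.56 + 2.79 = 6.63
α = (k/(k−1))·(1 − ΣVar(i)/Var(T)) = (3/2)·(1 − 6.63/8.21) = 0.289

α = 0.289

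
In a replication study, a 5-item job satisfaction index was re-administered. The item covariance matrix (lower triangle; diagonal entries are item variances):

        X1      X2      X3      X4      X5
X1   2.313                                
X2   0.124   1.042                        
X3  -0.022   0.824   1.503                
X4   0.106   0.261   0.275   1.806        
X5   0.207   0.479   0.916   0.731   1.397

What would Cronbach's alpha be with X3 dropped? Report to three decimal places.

Cronbach's alpha = 0.490

Remaining items: X1, X2, X4, X5 (k = 4).
sum of item variances = 2.313 + 1.042 + 1.806 + 1.397 = 6.558
σ²_total = 6.558 + 2 × 1.908 = 10.374
α (item deleted) = (4/3)·(1 − 6.558/10.374) = 0.490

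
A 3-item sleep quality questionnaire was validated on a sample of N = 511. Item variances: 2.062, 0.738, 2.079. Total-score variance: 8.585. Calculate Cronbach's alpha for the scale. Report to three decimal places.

α = 0.648

Σσᵢ² = 2.062 + 0.738 + 2.079 = 4.879
α = (k/(k−1))·(1 − Σσᵢ²/Var(T)) = (3/2)·(1 − 4.879/8.585) = 0.648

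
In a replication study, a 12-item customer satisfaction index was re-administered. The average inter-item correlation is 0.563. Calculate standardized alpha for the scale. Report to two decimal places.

Standardized α = k·r̄ / (1 + (k−1)·r̄) = 12 × 0.563 / (1 + 11 × 0.563)
  = 6.7560 / 7.1930 = 0.94

standardized alpha = 0.94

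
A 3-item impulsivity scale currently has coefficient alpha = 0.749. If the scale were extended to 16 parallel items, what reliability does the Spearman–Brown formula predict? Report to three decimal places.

predicted reliability = 0.941

Length factor m = 16/3 = 5.3333
α' = m·α / (1 + (m−1)·α)
   = 16/3 × 0.749 / (1 + (16/3 − 1) × 0.749)
   = 3.9947 / 4.2457 = 0.941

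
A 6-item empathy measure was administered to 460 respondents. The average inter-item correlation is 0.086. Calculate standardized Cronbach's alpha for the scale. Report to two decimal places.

α = 0.36

Standardized α = k·r̄ / (1 + (k−1)·r̄) = 6 × 0.086 / (1 + 5 × 0.086)
  = 0.5160 / 1.4300 = 0.36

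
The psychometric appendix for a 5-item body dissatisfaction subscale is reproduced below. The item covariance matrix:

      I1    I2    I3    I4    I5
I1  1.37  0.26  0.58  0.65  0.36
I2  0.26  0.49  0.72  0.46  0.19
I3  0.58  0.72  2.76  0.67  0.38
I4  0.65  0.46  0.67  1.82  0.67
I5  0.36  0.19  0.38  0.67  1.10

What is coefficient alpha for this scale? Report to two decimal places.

α = 0.71

Σσᵢ² = 1.37 + 0.49 + 2.76 + 1.82 + 1.10 = 7.54
Sum of off-diagonal covariances = 4.94
Var(T) = 7.54 + 2 × 4.94 = 17.42
α = (k/(k−1))·(1 − Σσᵢ²/Var(T)) = (5/4)·(1 − 7.54/17.42) = 0.71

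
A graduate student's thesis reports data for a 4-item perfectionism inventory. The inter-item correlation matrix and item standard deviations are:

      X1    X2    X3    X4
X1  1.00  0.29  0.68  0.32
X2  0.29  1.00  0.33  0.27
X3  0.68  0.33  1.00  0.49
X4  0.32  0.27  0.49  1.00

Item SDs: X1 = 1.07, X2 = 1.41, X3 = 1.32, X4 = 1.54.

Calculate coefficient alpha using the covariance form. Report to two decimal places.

Σσ²ᵢ = 1.07² + 1.41² + 1.32² + 1.54² = 7.2470
Covariances σ_ij = r_ij · s_i · s_j:
  σ(X1,X2) = 0.29 × 1.07 × 1.41 = 0.4375
  σ(X1,X3) = 0.68 × 1.07 × 1.32 = 0.9604
  σ(X1,X4) = 0.32 × 1.07 × 1.54 = 0.5273
  σ(X2,X3) = 0.33 × 1.41 × 1.32 = 0.6142
  σ(X2,X4) = 0.27 × 1.41 × 1.54 = 0.5863
  σ(X3,X4) = 0.49 × 1.32 × 1.54 = 0.9961
σ²_T = Σσ²ᵢ + 2·Σσ_ij = 7.2470 + 2 × 4.1218 = 15.4906
α = (4/3)·(1 − 7.2470/15.4906) = 0.71

coefficient alpha = 0.71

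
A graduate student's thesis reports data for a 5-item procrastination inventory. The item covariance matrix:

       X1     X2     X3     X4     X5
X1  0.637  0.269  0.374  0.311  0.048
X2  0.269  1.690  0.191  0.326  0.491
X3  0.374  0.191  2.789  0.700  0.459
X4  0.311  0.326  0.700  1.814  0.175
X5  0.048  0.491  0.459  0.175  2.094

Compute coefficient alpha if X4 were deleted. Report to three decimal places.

coefficient alpha = 0.449

Remaining items: X1, X2, X3, X5 (k = 4).
Σσ²ᵢ = 0.637 + 1.690 + 2.789 + 2.094 = 7.210
total variance = 7.210 + 2 × 1.832 = 10.874
α (item deleted) = (4/3)·(1 − 7.210/10.874) = 0.449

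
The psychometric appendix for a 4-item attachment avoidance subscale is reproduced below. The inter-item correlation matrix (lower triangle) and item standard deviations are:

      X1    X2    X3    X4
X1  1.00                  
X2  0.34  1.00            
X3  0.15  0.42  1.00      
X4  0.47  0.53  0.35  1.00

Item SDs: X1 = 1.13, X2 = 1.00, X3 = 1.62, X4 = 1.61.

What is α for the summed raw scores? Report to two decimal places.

α = 0.69

Σσ²ᵢ = 1.13² + 1.00² + 1.62² + 1.61² = 7.4934
Covariances σ_ij = r_ij · s_i · s_j:
  σ(X1,X2) = 0.34 × 1.13 × 1.00 = 0.3842
  σ(X1,X3) = 0.15 × 1.13 × 1.62 = 0.2746
  σ(X1,X4) = 0.47 × 1.13 × 1.61 = 0.8551
  σ(X2,X3) = 0.42 × 1.00 × 1.62 = 0.6804
  σ(X2,X4) = 0.53 × 1.00 × 1.61 = 0.8533
  σ(X3,X4) = 0.35 × 1.62 × 1.61 = 0.9129
σ²_T = Σσ²ᵢ + 2·Σσ_ij = 7.4934 + 2 × 3.9605 = 15.4144
α = (4/3)·(1 − 7.4934/15.4144) = 0.69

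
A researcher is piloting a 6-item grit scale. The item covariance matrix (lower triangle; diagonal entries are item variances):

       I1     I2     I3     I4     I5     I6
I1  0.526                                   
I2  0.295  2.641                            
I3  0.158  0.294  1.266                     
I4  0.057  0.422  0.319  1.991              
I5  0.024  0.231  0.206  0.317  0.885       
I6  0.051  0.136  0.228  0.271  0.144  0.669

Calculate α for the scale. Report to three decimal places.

Σσ²ᵢ = 0.526 + 2.641 + 1.266 + 1.991 + 0.885 + 0.669 = 7.978
Σ_{i<j} σ_ij = 3.153
Var(T) = 7.978 + 2 × 3.153 = 14.284
α = (k/(k−1))·(1 − Σσ²ᵢ/Var(T)) = (6/5)·(1 − 7.978/14.284) = 0.530

α = 0.530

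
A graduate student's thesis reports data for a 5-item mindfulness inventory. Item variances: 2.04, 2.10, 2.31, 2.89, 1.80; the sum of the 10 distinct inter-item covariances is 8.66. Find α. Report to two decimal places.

ΣVar(i) = 2.04 + 2.10 + 2.31 + 2.89 + 1.80 = 11.14
Sum of distinct covariances = 8.66
total variance = ΣVar(i) + 2·Σcov = 11.14 + 2 × 8.66 = 28.46
α = (5/4)·(1 − 11.14/28.46) = 0.76

α = 0.76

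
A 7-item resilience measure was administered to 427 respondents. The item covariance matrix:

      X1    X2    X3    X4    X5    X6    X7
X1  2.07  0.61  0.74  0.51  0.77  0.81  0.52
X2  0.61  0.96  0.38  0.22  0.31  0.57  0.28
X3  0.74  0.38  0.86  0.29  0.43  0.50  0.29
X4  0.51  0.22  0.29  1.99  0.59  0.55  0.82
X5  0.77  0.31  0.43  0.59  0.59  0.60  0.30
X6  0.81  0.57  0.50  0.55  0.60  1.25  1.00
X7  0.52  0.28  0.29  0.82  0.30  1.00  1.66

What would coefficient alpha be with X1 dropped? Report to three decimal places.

Remaining items: X2, X3, X4, X5, X6, X7 (k = 6).
sum of item variances = 0.96 + 0.86 + 1.99 + 0.59 + 1.25 + 1.66 = 7.31
total variance = 7.31 + 2 × 7.13 = 21.57
α (item deleted) = (6/5)·(1 − 7.31/21.57) = 0.793

α = 0.793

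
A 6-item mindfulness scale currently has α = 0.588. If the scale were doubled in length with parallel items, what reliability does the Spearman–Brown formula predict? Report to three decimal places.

Length factor m = 2
α' = m·α / (1 + (m−1)·α)
   = 2 × 0.588 / (1 + (2 − 1) × 0.588)
   = 1.1760 / 1.5880 = 0.741

predicted reliability = 0.741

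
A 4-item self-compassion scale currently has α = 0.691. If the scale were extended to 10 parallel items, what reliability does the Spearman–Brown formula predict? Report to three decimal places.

predicted reliability = 0.848

Length factor m = 10/4 = 2.5000
α' = m·α / (1 + (m−1)·α)
   = 10/4 × 0.691 / (1 + (10/4 − 1) × 0.691)
   = 1.7275 / 2.0365 = 0.848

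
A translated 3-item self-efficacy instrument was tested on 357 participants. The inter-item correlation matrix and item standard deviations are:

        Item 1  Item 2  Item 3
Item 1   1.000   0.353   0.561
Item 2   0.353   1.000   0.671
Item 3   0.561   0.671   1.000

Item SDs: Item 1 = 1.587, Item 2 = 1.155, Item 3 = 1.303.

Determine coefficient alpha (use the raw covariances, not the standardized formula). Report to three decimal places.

coefficient alpha = 0.756

Σσ²ᵢ = 1.587² + 1.155² + 1.303² = 5.5504
Covariances σ_ij = r_ij · s_i · s_j:
  σ(Item 1,Item 2) = 0.353 × 1.587 × 1.155 = 0.6470
  σ(Item 1,Item 3) = 0.561 × 1.587 × 1.303 = 1.1601
  σ(Item 2,Item 3) = 0.671 × 1.155 × 1.303 = 1.0098
σ²_T = Σσ²ᵢ + 2·Σσ_ij = 5.5504 + 2 × 2.8169 = 11.1842
α = (3/2)·(1 − 5.5504/11.1842) = 0.756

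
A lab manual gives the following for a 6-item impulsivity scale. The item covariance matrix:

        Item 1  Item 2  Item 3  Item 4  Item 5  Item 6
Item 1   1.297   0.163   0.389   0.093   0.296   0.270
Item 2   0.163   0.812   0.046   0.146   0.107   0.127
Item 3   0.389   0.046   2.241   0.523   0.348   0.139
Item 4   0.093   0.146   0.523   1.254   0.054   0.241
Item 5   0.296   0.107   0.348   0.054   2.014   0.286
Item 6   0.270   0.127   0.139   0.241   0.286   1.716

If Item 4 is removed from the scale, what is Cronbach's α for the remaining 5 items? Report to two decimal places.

α = 0.44

Remaining items: Item 1, Item 2, Item 3, Item 5, Item 6 (k = 5).
ΣVar(i) = 1.297 + 0.812 + 2.241 + 2.014 + 1.716 = 8.080
σ²_T = 8.080 + 2 × 2.171 = 12.422
α (item deleted) = (5/4)·(1 − 8.080/12.422) = 0.44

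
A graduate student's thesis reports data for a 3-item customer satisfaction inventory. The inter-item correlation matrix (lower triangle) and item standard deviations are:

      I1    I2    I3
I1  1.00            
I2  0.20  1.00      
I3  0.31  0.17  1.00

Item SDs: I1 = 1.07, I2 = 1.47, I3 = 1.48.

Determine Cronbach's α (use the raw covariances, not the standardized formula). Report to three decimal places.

Σσ²ᵢ = 1.07² + 1.47² + 1.48² = 5.4962
Covariances σ_ij = r_ij · s_i · s_j:
  σ(I1,I2) = 0.20 × 1.07 × 1.47 = 0.3146
  σ(I1,I3) = 0.31 × 1.07 × 1.48 = 0.4909
  σ(I2,I3) = 0.17 × 1.47 × 1.48 = 0.3699
σ²_T = Σσ²ᵢ + 2·Σσ_ij = 5.4962 + 2 × 1.1754 = 7.8470
α = (3/2)·(1 − 5.4962/7.8470) = 0.449

Cronbach's α = 0.449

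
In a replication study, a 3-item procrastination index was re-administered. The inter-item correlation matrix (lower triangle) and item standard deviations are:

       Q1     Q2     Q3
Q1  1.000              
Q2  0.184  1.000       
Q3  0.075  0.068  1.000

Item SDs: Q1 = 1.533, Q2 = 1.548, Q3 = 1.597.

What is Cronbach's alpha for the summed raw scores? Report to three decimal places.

Σσ²ᵢ = 1.533² + 1.548² + 1.597² = 7.2968
Covariances σ_ij = r_ij · s_i · s_j:
  σ(Q1,Q2) = 0.184 × 1.533 × 1.548 = 0.4366
  σ(Q1,Q3) = 0.075 × 1.533 × 1.597 = 0.1836
  σ(Q2,Q3) = 0.068 × 1.548 × 1.597 = 0.1681
σ²_T = Σσ²ᵢ + 2·Σσ_ij = 7.2968 + 2 × 0.7883 = 8.8734
α = (3/2)·(1 − 7.2968/8.8734) = 0.267

α = 0.267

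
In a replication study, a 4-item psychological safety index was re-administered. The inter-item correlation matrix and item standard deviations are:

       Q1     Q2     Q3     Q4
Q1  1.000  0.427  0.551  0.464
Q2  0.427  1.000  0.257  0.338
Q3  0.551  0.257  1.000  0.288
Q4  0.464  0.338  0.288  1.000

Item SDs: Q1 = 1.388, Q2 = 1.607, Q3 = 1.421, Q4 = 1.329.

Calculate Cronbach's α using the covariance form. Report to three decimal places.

Σσ²ᵢ = 1.388² + 1.607² + 1.421² + 1.329² = 8.2945
Covariances σ_ij = r_ij · s_i · s_j:
  σ(Q1,Q2) = 0.427 × 1.388 × 1.607 = 0.9524
  σ(Q1,Q3) = 0.551 × 1.388 × 1.421 = 1.0868
  σ(Q1,Q4) = 0.464 × 1.388 × 1.329 = 0.8559
  σ(Q2,Q3) = 0.257 × 1.607 × 1.421 = 0.5869
  σ(Q2,Q4) = 0.338 × 1.607 × 1.329 = 0.7219
  σ(Q3,Q4) = 0.288 × 1.421 × 1.329 = 0.5439
σ²_T = Σσ²ᵢ + 2·Σσ_ij = 8.2945 + 2 × 4.7478 = 17.7901
α = (4/3)·(1 − 8.2945/17.7901) = 0.712

Cronbach's α = 0.712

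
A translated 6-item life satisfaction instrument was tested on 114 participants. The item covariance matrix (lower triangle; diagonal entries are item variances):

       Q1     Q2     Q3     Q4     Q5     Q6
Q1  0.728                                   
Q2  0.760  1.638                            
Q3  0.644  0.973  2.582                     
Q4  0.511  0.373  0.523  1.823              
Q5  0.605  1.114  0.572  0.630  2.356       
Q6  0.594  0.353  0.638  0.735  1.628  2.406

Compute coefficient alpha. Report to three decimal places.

α = 0.779

sum of item variances = 0.728 + 1.638 + 2.582 + 1.823 + 2.356 + 2.406 = 11.533
Σ_{i<j} σ_ij = 10.653
σ²_total = 11.533 + 2 × 10.653 = 32.839
α = (k/(k−1))·(1 − sum of item variances/σ²_total) = (6/5)·(1 − 11.533/32.839) = 0.779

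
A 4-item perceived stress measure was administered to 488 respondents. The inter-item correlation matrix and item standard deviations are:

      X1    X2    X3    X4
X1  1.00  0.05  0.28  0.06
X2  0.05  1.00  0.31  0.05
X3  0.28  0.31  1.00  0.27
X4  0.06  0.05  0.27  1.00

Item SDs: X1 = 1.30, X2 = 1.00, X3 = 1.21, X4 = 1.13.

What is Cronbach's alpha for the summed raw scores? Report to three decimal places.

Σσ²ᵢ = 1.30² + 1.00² + 1.21² + 1.13² = 5.4310
Covariances σ_ij = r_ij · s_i · s_j:
  σ(X1,X2) = 0.05 × 1.30 × 1.00 = 0.0650
  σ(X1,X3) = 0.28 × 1.30 × 1.21 = 0.4404
  σ(X1,X4) = 0.06 × 1.30 × 1.13 = 0.0881
  σ(X2,X3) = 0.31 × 1.00 × 1.21 = 0.3751
  σ(X2,X4) = 0.05 × 1.00 × 1.13 = 0.0565
  σ(X3,X4) = 0.27 × 1.21 × 1.13 = 0.3692
σ²_T = Σσ²ᵢ + 2·Σσ_ij = 5.4310 + 2 × 1.3943 = 8.2196
α = (4/3)·(1 − 5.4310/8.2196) = 0.452

Cronbach's alpha = 0.452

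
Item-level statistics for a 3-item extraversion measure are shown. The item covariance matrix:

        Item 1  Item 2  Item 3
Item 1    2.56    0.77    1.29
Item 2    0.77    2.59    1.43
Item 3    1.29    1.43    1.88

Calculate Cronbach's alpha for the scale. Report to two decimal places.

sum of item variances = 2.56 + 2.59 + 1.88 = 7.03
Sum of the distinct covariances = 3.49
σ²_total = 7.03 + 2 × 3.49 = 14.01
α = (k/(k−1))·(1 − sum of item variances/σ²_total) = (3/2)·(1 − 7.03/14.01) = 0.75

α = 0.75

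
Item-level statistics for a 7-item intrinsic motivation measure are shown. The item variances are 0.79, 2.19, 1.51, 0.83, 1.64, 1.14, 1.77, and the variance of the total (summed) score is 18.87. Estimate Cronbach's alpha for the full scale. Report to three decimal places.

sum of item variances = 0.79 + 2.19 + 1.51 + 0.83 + 1.64 + 1.14 + 1.77 = 9.87
α = (k/(k−1))·(1 − sum of item variances/σ²_T) = (7/6)·(1 − 9.87/18.87) = 0.556

Cronbach's alpha = 0.556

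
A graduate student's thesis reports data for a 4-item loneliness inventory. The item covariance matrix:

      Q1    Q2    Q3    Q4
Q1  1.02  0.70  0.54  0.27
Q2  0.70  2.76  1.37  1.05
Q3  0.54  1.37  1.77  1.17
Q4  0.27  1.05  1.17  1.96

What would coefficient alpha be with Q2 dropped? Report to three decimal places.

Remaining items: Q1, Q3, Q4 (k = 3).
Σσᵢ² = 1.02 + 1.77 + 1.96 = 4.75
total variance = 4.75 + 2 × 1.98 = 8.71
α (item deleted) = (3/2)·(1 − 4.75/8.71) = 0.682

coefficient alpha = 0.682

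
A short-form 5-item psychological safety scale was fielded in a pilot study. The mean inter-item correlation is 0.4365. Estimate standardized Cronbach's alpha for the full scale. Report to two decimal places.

Standardized α = k·r̄ / (1 + (k−1)·r̄) = 5 × 0.4365 / (1 + 4 × 0.4365)
  = 2.1825 / 2.7460 = 0.79

standardized Cronbach's alpha = 0.79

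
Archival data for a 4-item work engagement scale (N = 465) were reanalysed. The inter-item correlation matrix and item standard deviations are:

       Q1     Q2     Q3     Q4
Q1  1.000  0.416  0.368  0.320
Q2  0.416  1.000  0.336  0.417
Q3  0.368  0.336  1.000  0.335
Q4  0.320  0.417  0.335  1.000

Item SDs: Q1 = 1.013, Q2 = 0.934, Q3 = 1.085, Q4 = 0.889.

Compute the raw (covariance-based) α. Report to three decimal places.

α = 0.694

Σσ²ᵢ = 1.013² + 0.934² + 1.085² + 0.889² = 3.8661
Covariances σ_ij = r_ij · s_i · s_j:
  σ(Q1,Q2) = 0.416 × 1.013 × 0.934 = 0.3936
  σ(Q1,Q3) = 0.368 × 1.013 × 1.085 = 0.4045
  σ(Q1,Q4) = 0.320 × 1.013 × 0.889 = 0.2882
  σ(Q2,Q3) = 0.336 × 0.934 × 1.085 = 0.3405
  σ(Q2,Q4) = 0.417 × 0.934 × 0.889 = 0.3462
  σ(Q3,Q4) = 0.335 × 1.085 × 0.889 = 0.3231
σ²_T = Σσ²ᵢ + 2·Σσ_ij = 3.8661 + 2 × 2.0961 = 8.0583
α = (4/3)·(1 − 3.8661/8.0583) = 0.694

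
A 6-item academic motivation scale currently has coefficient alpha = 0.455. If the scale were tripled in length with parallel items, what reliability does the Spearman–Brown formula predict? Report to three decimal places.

Length factor m = 3
α' = m·α / (1 + (m−1)·α)
   = 3 × 0.455 / (1 + (3 − 1) × 0.455)
   = 1.3650 / 1.9100 = 0.715

predicted reliability = 0.715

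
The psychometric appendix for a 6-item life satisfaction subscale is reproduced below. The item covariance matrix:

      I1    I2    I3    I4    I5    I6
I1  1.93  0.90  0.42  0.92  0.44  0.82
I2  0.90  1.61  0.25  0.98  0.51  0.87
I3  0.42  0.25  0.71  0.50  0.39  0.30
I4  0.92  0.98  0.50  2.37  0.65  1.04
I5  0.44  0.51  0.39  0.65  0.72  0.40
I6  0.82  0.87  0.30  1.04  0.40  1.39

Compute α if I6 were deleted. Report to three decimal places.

Remaining items: I1, I2, I3, I4, I5 (k = 5).
ΣVar(i) = 1.93 + 1.61 + 0.71 + 2.37 + 0.72 = 7.34
σ²_total = 7.34 + 2 × 5.96 = 19.26
α (item deleted) = (5/4)·(1 − 7.34/19.26) = 0.774

α = 0.774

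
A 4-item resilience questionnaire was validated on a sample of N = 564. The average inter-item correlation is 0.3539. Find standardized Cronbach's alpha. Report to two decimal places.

Standardized α = k·r̄ / (1 + (k−1)·r̄) = 4 × 0.3539 / (1 + 3 × 0.3539)
  = 1.4156 / 2.0617 = 0.69

standardized Cronbach's alpha = 0.69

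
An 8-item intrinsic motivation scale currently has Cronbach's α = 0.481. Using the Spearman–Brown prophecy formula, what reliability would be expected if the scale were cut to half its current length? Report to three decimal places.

predicted reliability = 0.317

Length factor m = 1/2
α' = m·α / (1 − (1−m)·α)
   = 1/2 × 0.481 / (1 − (1 − 1/2) × 0.481)
   = 0.2405 / 0.7595 = 0.317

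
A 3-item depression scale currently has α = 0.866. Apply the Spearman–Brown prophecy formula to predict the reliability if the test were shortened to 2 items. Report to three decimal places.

Length factor m = 2/3 = 0.6667
α' = m·α / (1 − (1−m)·α)
   = 2/3 × 0.866 / (1 − (1 − 2/3) × 0.866)
   = 0.5773 / 0.7113 = 0.812

predicted reliability = 0.812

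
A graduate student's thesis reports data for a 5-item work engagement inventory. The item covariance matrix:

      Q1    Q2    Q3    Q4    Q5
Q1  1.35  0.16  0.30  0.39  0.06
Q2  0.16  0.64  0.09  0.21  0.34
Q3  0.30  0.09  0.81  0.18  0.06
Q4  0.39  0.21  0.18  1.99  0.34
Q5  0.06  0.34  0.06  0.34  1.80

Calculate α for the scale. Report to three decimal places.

Σσ²ᵢ = 1.35 + 0.64 + 0.81 + 1.99 + 1.80 = 6.59
Sum of the distinct covariances = 2.13
σ²_T = 6.59 + 2 × 2.13 = 10.85
α = (k/(k−1))·(1 − Σσ²ᵢ/σ²_T) = (5/4)·(1 − 6.59/10.85) = 0.491

α = 0.491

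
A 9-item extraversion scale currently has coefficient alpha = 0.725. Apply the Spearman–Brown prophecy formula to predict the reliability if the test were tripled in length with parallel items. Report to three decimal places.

Length factor m = 3
α' = m·α / (1 + (m−1)·α)
   = 3 × 0.725 / (1 + (3 − 1) × 0.725)
   = 2.1750 / 2.4500 = 0.888

predicted reliability = 0.888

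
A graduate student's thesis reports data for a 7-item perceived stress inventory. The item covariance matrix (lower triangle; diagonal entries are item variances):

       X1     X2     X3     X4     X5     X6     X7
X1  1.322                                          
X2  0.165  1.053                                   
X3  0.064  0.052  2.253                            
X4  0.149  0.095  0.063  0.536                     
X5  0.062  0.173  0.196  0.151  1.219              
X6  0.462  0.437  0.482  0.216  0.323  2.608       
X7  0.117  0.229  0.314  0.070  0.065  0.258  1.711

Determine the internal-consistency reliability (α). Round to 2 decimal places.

α = 0.51

ΣVar(i) = 1.322 + 1.053 + 2.253 + 0.536 + 1.219 + 2.608 + 1.711 = 10.702
Sum of the distinct covariances = 4.143
Var(T) = 10.702 + 2 × 4.143 = 18.988
α = (k/(k−1))·(1 − ΣVar(i)/Var(T)) = (7/6)·(1 − 10.702/18.988) = 0.51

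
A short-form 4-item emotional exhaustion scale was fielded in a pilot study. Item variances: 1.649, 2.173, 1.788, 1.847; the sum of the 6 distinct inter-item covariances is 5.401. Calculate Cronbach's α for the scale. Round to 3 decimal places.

sum of item variances = 1.649 + 2.173 + 1.788 + 1.847 = 7.457
Sum of distinct covariances = 5.401
Var(T) = sum of item variances + 2·Σcov = 7.457 + 2 × 5.401 = 18.259
α = (4/3)·(1 − 7.457/18.259) = 0.789

α = 0.789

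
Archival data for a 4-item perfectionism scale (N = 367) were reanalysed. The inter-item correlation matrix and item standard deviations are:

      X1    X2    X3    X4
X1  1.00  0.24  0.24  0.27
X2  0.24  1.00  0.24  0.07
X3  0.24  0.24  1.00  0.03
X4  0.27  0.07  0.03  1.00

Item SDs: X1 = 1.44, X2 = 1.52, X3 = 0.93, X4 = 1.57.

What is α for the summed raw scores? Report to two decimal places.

α = 0.46

Σσ²ᵢ = 1.44² + 1.52² + 0.93² + 1.57² = 7.7138
Covariances σ_ij = r_ij · s_i · s_j:
  σ(X1,X2) = 0.24 × 1.44 × 1.52 = 0.5253
  σ(X1,X3) = 0.24 × 1.44 × 0.93 = 0.3214
  σ(X1,X4) = 0.27 × 1.44 × 1.57 = 0.6104
  σ(X2,X3) = 0.24 × 1.52 × 0.93 = 0.3393
  σ(X2,X4) = 0.07 × 1.52 × 1.57 = 0.1670
  σ(X3,X4) = 0.03 × 0.93 × 1.57 = 0.0438
σ²_T = Σσ²ᵢ + 2·Σσ_ij = 7.7138 + 2 × 2.0072 = 11.7282
α = (4/3)·(1 − 7.7138/11.7282) = 0.46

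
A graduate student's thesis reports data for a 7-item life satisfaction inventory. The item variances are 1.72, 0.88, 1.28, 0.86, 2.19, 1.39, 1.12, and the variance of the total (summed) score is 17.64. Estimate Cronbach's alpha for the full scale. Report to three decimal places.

ΣVar(i) = 1.72 + 0.88 + 1.28 + 0.86 + 2.19 + 1.39 + 1.12 = 9.44
α = (k/(k−1))·(1 − ΣVar(i)/total variance) = (7/6)·(1 − 9.44/17.64) = 0.542

α = 0.542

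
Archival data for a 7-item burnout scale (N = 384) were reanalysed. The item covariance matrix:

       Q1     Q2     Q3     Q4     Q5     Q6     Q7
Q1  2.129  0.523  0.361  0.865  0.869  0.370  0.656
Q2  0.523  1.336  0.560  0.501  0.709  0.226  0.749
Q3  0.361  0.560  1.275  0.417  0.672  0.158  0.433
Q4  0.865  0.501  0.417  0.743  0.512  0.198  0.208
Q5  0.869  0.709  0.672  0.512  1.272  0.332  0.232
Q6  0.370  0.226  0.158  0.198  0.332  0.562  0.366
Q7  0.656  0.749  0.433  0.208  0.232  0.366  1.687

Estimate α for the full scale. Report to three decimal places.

Σσ²ᵢ = 2.129 + 1.336 + 1.275 + 0.743 + 1.272 + 0.562 + 1.687 = 9.004
Σ_{i<j} σ_ij = 9.917
σ²_T = 9.004 + 2 × 9.917 = 28.838
α = (k/(k−1))·(1 − Σσ²ᵢ/σ²_T) = (7/6)·(1 − 9.004/28.838) = 0.802

α = 0.802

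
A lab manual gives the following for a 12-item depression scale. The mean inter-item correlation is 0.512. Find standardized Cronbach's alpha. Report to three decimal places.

standardized Cronbach's alpha = 0.926

Standardized α = k·r̄ / (1 + (k−1)·r̄) = 12 × 0.512 / (1 + 11 × 0.512)
  = 6.1440 / 6.6320 = 0.926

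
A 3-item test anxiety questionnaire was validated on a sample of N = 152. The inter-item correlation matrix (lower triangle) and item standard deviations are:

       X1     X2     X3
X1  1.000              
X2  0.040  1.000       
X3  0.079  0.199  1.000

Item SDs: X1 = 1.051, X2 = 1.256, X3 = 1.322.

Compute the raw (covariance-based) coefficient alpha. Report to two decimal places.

coefficient alpha = 0.27

Σσ²ᵢ = 1.051² + 1.256² + 1.322² = 4.4298
Covariances σ_ij = r_ij · s_i · s_j:
  σ(X1,X2) = 0.040 × 1.051 × 1.256 = 0.0528
  σ(X1,X3) = 0.079 × 1.051 × 1.322 = 0.1098
  σ(X2,X3) = 0.199 × 1.256 × 1.322 = 0.3304
σ²_T = Σσ²ᵢ + 2·Σσ_ij = 4.4298 + 2 × 0.4930 = 5.4158
α = (3/2)·(1 − 4.4298/5.4158) = 0.27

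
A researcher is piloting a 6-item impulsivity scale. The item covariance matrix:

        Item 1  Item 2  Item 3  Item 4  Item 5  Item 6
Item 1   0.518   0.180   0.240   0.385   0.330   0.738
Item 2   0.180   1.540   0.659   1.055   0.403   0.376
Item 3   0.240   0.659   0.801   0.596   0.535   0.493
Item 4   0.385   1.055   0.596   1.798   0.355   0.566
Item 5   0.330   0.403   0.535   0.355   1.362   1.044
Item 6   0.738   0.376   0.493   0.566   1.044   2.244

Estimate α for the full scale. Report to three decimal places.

α = 0.790

Σσ²ᵢ = 0.518 + 1.540 + 0.801 + 1.798 + 1.362 + 2.244 = 8.263
Sum of the distinct covariances = 7.955
σ²_total = 8.263 + 2 × 7.955 = 24.173
α = (k/(k−1))·(1 − Σσ²ᵢ/σ²_total) = (6/5)·(1 − 8.263/24.173) = 0.790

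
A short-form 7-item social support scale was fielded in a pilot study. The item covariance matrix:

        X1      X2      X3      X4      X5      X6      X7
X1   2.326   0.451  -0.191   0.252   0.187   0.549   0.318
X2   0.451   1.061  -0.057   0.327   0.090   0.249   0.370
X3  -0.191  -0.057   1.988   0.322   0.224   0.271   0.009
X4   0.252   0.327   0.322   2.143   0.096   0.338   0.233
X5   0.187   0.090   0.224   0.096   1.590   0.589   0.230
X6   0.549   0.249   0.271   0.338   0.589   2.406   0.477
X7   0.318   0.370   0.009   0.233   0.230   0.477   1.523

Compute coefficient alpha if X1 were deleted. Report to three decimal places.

Remaining items: X2, X3, X4, X5, X6, X7 (k = 6).
Σσᵢ² = 1.061 + 1.988 + 2.143 + 1.590 + 2.406 + 1.523 = 10.711
Var(T) = 10.711 + 2 × 3.768 = 18.247
α (item deleted) = (6/5)·(1 − 10.711/18.247) = 0.496

α = 0.496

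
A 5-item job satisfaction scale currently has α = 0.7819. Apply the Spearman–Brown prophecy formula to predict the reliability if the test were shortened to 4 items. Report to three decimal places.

predicted reliability = 0.741

Length factor m = 4/5 = 0.8000
α' = m·α / (1 − (1−m)·α)
   = 4/5 × 0.7819 / (1 − (1 − 4/5) × 0.7819)
   = 0.6255 / 0.8436 = 0.741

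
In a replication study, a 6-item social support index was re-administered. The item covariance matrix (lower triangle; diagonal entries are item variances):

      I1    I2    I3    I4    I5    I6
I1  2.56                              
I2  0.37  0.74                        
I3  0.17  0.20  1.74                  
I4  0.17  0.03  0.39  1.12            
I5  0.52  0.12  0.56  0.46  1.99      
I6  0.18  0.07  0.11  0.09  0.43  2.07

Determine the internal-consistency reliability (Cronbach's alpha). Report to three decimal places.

α = 0.517

Σσ²ᵢ = 2.56 + 0.74 + 1.74 + 1.12 + 1.99 + 2.07 = 10.22
Σ_{i<j} σ_ij = 3.87
σ²_T = 10.22 + 2 × 3.87 = 17.96
α = (k/(k−1))·(1 − Σσ²ᵢ/σ²_T) = (6/5)·(1 − 10.22/17.96) = 0.517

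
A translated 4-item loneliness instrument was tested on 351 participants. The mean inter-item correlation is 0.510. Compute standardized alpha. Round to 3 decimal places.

Standardized α = k·r̄ / (1 + (k−1)·r̄) = 4 × 0.510 / (1 + 3 × 0.510)
  = 2.0400 / 2.5300 = 0.806

α = 0.806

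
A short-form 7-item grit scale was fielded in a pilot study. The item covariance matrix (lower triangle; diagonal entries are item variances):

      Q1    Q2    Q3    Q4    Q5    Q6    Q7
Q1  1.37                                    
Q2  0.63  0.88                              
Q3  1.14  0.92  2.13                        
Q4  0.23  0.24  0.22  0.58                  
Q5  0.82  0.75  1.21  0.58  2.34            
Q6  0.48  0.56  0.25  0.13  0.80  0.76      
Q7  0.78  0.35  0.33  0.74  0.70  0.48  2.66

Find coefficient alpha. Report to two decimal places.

Σσᵢ² = 1.37 + 0.88 + 2.13 + 0.58 + 2.34 + 0.76 + 2.66 = 10.72
Sum of off-diagonal covariances = 12.34
σ²_total = 10.72 + 2 × 12.34 = 35.40
α = (k/(k−1))·(1 − Σσᵢ²/σ²_total) = (7/6)·(1 − 10.72/35.40) = 0.81

α = 0.81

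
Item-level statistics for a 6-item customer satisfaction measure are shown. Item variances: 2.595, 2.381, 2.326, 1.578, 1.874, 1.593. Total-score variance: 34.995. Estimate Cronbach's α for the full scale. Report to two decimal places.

Σσ²ᵢ = 2.595 + 2.381 + 2.326 + 1.578 + 1.874 + 1.593 = 12.347
α = (k/(k−1))·(1 − Σσ²ᵢ/total variance) = (6/5)·(1 − 12.347/34.995) = 0.78

α = 0.78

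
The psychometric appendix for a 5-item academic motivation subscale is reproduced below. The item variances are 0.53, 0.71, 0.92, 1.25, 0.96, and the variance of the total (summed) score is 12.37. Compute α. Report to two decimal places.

Σσᵢ² = 0.53 + 0.71 + 0.92 + 1.25 + 0.96 = 4.37
α = (k/(k−1))·(1 − Σσᵢ²/σ²_total) = (5/4)·(1 − 4.37/12.37) = 0.81

α = 0.81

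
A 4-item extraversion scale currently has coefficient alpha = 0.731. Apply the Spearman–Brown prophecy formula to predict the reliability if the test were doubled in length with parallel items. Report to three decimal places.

predicted reliability = 0.845

Length factor m = 2
α' = m·α / (1 + (m−1)·α)
   = 2 × 0.731 / (1 + (2 − 1) × 0.731)
   = 1.4620 / 1.7310 = 0.845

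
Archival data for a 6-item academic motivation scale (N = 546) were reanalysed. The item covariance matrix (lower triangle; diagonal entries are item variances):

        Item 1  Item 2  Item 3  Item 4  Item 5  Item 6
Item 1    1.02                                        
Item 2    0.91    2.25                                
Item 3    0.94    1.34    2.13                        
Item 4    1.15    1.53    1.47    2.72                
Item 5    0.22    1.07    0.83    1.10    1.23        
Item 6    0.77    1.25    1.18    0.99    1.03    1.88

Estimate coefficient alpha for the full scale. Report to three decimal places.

α = 0.885

sum of item variances = 1.02 + 2.25 + 2.13 + 2.72 + 1.23 + 1.88 = 11.23
Sum of off-diagonal covariances = 15.78
Var(T) = 11.23 + 2 × 15.78 = 42.79
α = (k/(k−1))·(1 − sum of item variances/Var(T)) = (6/5)·(1 − 11.23/42.79) = 0.885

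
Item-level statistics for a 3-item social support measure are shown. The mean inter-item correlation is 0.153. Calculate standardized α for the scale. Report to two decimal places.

Standardized α = k·r̄ / (1 + (k−1)·r̄) = 3 × 0.153 / (1 + 2 × 0.153)
  = 0.4590 / 1.3060 = 0.35

α = 0.35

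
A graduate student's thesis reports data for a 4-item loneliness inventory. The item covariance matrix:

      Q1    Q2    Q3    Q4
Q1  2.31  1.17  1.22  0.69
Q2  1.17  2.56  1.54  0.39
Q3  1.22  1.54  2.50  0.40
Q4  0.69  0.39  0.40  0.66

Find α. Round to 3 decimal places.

α = 0.765

sum of item variances = 2.31 + 2.56 + 2.50 + 0.66 = 8.03
Σ_{i<j} σ_ij = 5.41
σ²_T = 8.03 + 2 × 5.41 = 18.85
α = (k/(k−1))·(1 − sum of item variances/σ²_T) = (4/3)·(1 − 8.03/18.85) = 0.765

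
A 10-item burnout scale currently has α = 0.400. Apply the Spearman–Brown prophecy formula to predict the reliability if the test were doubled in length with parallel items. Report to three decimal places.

Length factor m = 2
α' = m·α / (1 + (m−1)·α)
   = 2 × 0.400 / (1 + (2 − 1) × 0.400)
   = 0.8000 / 1.4000 = 0.571

predicted reliability = 0.571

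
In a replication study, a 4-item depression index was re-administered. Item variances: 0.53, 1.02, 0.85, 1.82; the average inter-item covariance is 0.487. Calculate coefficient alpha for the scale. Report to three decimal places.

α = 0.774

Σσᵢ² = 0.53 + 1.02 + 0.85 + 1.82 = 4.22
Sum of the 6 distinct covariances = 6 × 0.487 = 2.922
Var(T) = Σσᵢ² + 2·Σcov = 4.22 + 2 × 2.922 = 10.064
α = (4/3)·(1 − 4.22/10.064) = 0.774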